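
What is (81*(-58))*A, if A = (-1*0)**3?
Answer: 0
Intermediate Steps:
A = 0 (A = 0**3 = 0)
(81*(-58))*A = (81*(-58))*0 = -4698*0 = 0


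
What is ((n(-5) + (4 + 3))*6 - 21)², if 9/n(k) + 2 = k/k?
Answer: 1089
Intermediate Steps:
n(k) = -9 (n(k) = 9/(-2 + k/k) = 9/(-2 + 1) = 9/(-1) = 9*(-1) = -9)
((n(-5) + (4 + 3))*6 - 21)² = ((-9 + (4 + 3))*6 - 21)² = ((-9 + 7)*6 - 21)² = (-2*6 - 21)² = (-12 - 21)² = (-33)² = 1089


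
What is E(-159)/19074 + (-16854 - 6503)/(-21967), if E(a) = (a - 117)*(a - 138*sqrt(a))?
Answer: 21356231/6348463 + 6348*I*sqrt(159)/3179 ≈ 3.364 + 25.179*I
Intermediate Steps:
E(a) = (-117 + a)*(a - 138*sqrt(a))
E(-159)/19074 + (-16854 - 6503)/(-21967) = ((-159)**2 - (-21942)*I*sqrt(159) - 117*(-159) + 16146*sqrt(-159))/19074 + (-16854 - 6503)/(-21967) = (25281 - (-21942)*I*sqrt(159) + 18603 + 16146*(I*sqrt(159)))*(1/19074) - 23357*(-1/21967) = (25281 + 21942*I*sqrt(159) + 18603 + 16146*I*sqrt(159))*(1/19074) + 23357/21967 = (43884 + 38088*I*sqrt(159))*(1/19074) + 23357/21967 = (7314/3179 + 6348*I*sqrt(159)/3179) + 23357/21967 = 21356231/6348463 + 6348*I*sqrt(159)/3179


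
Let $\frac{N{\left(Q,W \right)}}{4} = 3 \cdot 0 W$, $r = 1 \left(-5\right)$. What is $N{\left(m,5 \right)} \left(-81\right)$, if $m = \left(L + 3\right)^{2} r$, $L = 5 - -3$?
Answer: $0$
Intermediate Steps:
$L = 8$ ($L = 5 + 3 = 8$)
$r = -5$
$m = -605$ ($m = \left(8 + 3\right)^{2} \left(-5\right) = 11^{2} \left(-5\right) = 121 \left(-5\right) = -605$)
$N{\left(Q,W \right)} = 0$ ($N{\left(Q,W \right)} = 4 \cdot 3 \cdot 0 W = 4 \cdot 0 W = 4 \cdot 0 = 0$)
$N{\left(m,5 \right)} \left(-81\right) = 0 \left(-81\right) = 0$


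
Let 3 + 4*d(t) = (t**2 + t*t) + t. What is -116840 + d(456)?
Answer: -51035/4 ≈ -12759.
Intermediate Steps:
d(t) = -3/4 + t**2/2 + t/4 (d(t) = -3/4 + ((t**2 + t*t) + t)/4 = -3/4 + ((t**2 + t**2) + t)/4 = -3/4 + (2*t**2 + t)/4 = -3/4 + (t + 2*t**2)/4 = -3/4 + (t**2/2 + t/4) = -3/4 + t**2/2 + t/4)
-116840 + d(456) = -116840 + (-3/4 + (1/2)*456**2 + (1/4)*456) = -116840 + (-3/4 + (1/2)*207936 + 114) = -116840 + (-3/4 + 103968 + 114) = -116840 + 416325/4 = -51035/4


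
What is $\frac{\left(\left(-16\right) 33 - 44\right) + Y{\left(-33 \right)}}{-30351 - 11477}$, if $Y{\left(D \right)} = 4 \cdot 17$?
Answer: $\frac{126}{10457} \approx 0.012049$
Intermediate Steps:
$Y{\left(D \right)} = 68$
$\frac{\left(\left(-16\right) 33 - 44\right) + Y{\left(-33 \right)}}{-30351 - 11477} = \frac{\left(\left(-16\right) 33 - 44\right) + 68}{-30351 - 11477} = \frac{\left(-528 - 44\right) + 68}{-41828} = \left(-572 + 68\right) \left(- \frac{1}{41828}\right) = \left(-504\right) \left(- \frac{1}{41828}\right) = \frac{126}{10457}$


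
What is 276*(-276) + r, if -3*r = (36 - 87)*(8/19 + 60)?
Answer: -1427828/19 ≈ -75149.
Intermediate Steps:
r = 19516/19 (r = -(36 - 87)*(8/19 + 60)/3 = -(-17)*(8*(1/19) + 60) = -(-17)*(8/19 + 60) = -(-17)*1148/19 = -1/3*(-58548/19) = 19516/19 ≈ 1027.2)
276*(-276) + r = 276*(-276) + 19516/19 = -76176 + 19516/19 = -1427828/19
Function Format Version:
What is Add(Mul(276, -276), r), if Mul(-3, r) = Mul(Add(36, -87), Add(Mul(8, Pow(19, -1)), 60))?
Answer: Rational(-1427828, 19) ≈ -75149.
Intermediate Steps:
r = Rational(19516, 19) (r = Mul(Rational(-1, 3), Mul(Add(36, -87), Add(Mul(8, Pow(19, -1)), 60))) = Mul(Rational(-1, 3), Mul(-51, Add(Mul(8, Rational(1, 19)), 60))) = Mul(Rational(-1, 3), Mul(-51, Add(Rational(8, 19), 60))) = Mul(Rational(-1, 3), Mul(-51, Rational(1148, 19))) = Mul(Rational(-1, 3), Rational(-58548, 19)) = Rational(19516, 19) ≈ 1027.2)
Add(Mul(276, -276), r) = Add(Mul(276, -276), Rational(19516, 19)) = Add(-76176, Rational(19516, 19)) = Rational(-1427828, 19)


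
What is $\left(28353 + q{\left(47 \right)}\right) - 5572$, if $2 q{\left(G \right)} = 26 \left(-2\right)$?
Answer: $22755$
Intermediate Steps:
$q{\left(G \right)} = -26$ ($q{\left(G \right)} = \frac{26 \left(-2\right)}{2} = \frac{1}{2} \left(-52\right) = -26$)
$\left(28353 + q{\left(47 \right)}\right) - 5572 = \left(28353 - 26\right) - 5572 = 28327 - 5572 = 22755$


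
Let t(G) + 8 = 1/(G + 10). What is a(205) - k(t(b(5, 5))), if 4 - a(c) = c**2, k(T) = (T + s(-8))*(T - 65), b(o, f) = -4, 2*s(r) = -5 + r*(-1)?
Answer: -764681/18 ≈ -42482.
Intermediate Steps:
s(r) = -5/2 - r/2 (s(r) = (-5 + r*(-1))/2 = (-5 - r)/2 = -5/2 - r/2)
t(G) = -8 + 1/(10 + G) (t(G) = -8 + 1/(G + 10) = -8 + 1/(10 + G))
k(T) = (-65 + T)*(3/2 + T) (k(T) = (T + (-5/2 - 1/2*(-8)))*(T - 65) = (T + (-5/2 + 4))*(-65 + T) = (T + 3/2)*(-65 + T) = (3/2 + T)*(-65 + T) = (-65 + T)*(3/2 + T))
a(c) = 4 - c**2
a(205) - k(t(b(5, 5))) = (4 - 1*205**2) - (-195/2 + ((-79 - 8*(-4))/(10 - 4))**2 - 127*(-79 - 8*(-4))/(2*(10 - 4))) = (4 - 1*42025) - (-195/2 + ((-79 + 32)/6)**2 - 127*(-79 + 32)/(2*6)) = (4 - 42025) - (-195/2 + ((1/6)*(-47))**2 - 127*(-47)/12) = -42021 - (-195/2 + (-47/6)**2 - 127/2*(-47/6)) = -42021 - (-195/2 + 2209/36 + 5969/12) = -42021 - 1*8303/18 = -42021 - 8303/18 = -764681/18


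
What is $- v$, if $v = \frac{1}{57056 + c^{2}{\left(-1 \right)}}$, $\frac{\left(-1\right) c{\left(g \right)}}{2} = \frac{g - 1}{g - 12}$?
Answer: $- \frac{169}{9642480} \approx -1.7527 \cdot 10^{-5}$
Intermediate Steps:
$c{\left(g \right)} = - \frac{2 \left(-1 + g\right)}{-12 + g}$ ($c{\left(g \right)} = - 2 \frac{g - 1}{g - 12} = - 2 \frac{-1 + g}{-12 + g} = - \frac{2 \left(-1 + g\right)}{-12 + g}$)
$v = \frac{169}{9642480}$ ($v = \frac{1}{57056 + \left(\frac{2 \left(1 - -1\right)}{-12 - 1}\right)^{2}} = \frac{1}{57056 + \left(\frac{2 \left(1 + 1\right)}{-13}\right)^{2}} = \frac{1}{57056 + \left(2 \left(- \frac{1}{13}\right) 2\right)^{2}} = \frac{1}{57056 + \left(- \frac{4}{13}\right)^{2}} = \frac{1}{57056 + \frac{16}{169}} = \frac{1}{\frac{9642480}{169}} = \frac{169}{9642480} \approx 1.7527 \cdot 10^{-5}$)
$- v = \left(-1\right) \frac{169}{9642480} = - \frac{169}{9642480}$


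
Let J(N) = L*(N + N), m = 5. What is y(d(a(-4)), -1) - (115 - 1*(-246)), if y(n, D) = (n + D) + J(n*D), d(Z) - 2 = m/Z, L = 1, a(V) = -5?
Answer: -363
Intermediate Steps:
J(N) = 2*N (J(N) = 1*(N + N) = 1*(2*N) = 2*N)
d(Z) = 2 + 5/Z
y(n, D) = D + n + 2*D*n (y(n, D) = (n + D) + 2*(n*D) = (D + n) + 2*(D*n) = (D + n) + 2*D*n = D + n + 2*D*n)
y(d(a(-4)), -1) - (115 - 1*(-246)) = (-1 + (2 + 5/(-5)) + 2*(-1)*(2 + 5/(-5))) - (115 - 1*(-246)) = (-1 + (2 + 5*(-⅕)) + 2*(-1)*(2 + 5*(-⅕))) - (115 + 246) = (-1 + (2 - 1) + 2*(-1)*(2 - 1)) - 1*361 = (-1 + 1 + 2*(-1)*1) - 361 = (-1 + 1 - 2) - 361 = -2 - 361 = -363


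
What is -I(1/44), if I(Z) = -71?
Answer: 71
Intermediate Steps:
-I(1/44) = -1*(-71) = 71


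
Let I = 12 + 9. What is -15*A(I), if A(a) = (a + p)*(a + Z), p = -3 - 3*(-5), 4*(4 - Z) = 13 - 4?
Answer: -45045/4 ≈ -11261.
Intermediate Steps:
I = 21
Z = 7/4 (Z = 4 - (13 - 4)/4 = 4 - 1/4*9 = 4 - 9/4 = 7/4 ≈ 1.7500)
p = 12 (p = -3 + 15 = 12)
A(a) = (12 + a)*(7/4 + a) (A(a) = (a + 12)*(a + 7/4) = (12 + a)*(7/4 + a))
-15*A(I) = -15*(21 + 21**2 + (55/4)*21) = -15*(21 + 441 + 1155/4) = -15*3003/4 = -45045/4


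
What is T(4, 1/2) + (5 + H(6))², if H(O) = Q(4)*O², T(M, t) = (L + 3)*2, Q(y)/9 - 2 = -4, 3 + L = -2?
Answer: 413445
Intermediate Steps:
L = -5 (L = -3 - 2 = -5)
Q(y) = -18 (Q(y) = 18 + 9*(-4) = 18 - 36 = -18)
T(M, t) = -4 (T(M, t) = (-5 + 3)*2 = -2*2 = -4)
H(O) = -18*O²
T(4, 1/2) + (5 + H(6))² = -4 + (5 - 18*6²)² = -4 + (5 - 18*36)² = -4 + (5 - 648)² = -4 + (-643)² = -4 + 413449 = 413445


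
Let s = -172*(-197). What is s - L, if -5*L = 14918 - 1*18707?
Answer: 165631/5 ≈ 33126.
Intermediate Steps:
L = 3789/5 (L = -(14918 - 1*18707)/5 = -(14918 - 18707)/5 = -⅕*(-3789) = 3789/5 ≈ 757.80)
s = 33884
s - L = 33884 - 1*3789/5 = 33884 - 3789/5 = 165631/5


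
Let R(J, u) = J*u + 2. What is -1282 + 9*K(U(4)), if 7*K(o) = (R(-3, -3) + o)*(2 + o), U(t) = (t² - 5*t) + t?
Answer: -8776/7 ≈ -1253.7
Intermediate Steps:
R(J, u) = 2 + J*u
U(t) = t² - 4*t
K(o) = (2 + o)*(11 + o)/7 (K(o) = (((2 - 3*(-3)) + o)*(2 + o))/7 = (((2 + 9) + o)*(2 + o))/7 = ((11 + o)*(2 + o))/7 = ((2 + o)*(11 + o))/7 = (2 + o)*(11 + o)/7)
-1282 + 9*K(U(4)) = -1282 + 9*(22/7 + (4*(-4 + 4))²/7 + 13*(4*(-4 + 4))/7) = -1282 + 9*(22/7 + (4*0)²/7 + 13*(4*0)/7) = -1282 + 9*(22/7 + (⅐)*0² + (13/7)*0) = -1282 + 9*(22/7 + (⅐)*0 + 0) = -1282 + 9*(22/7 + 0 + 0) = -1282 + 9*(22/7) = -1282 + 198/7 = -8776/7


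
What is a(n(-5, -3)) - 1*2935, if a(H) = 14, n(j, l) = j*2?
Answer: -2921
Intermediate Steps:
n(j, l) = 2*j
a(n(-5, -3)) - 1*2935 = 14 - 1*2935 = 14 - 2935 = -2921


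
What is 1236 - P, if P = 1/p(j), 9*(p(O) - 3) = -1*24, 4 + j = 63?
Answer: 1233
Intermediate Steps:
j = 59 (j = -4 + 63 = 59)
p(O) = ⅓ (p(O) = 3 + (-1*24)/9 = 3 + (⅑)*(-24) = 3 - 8/3 = ⅓)
P = 3 (P = 1/(⅓) = 3)
1236 - P = 1236 - 1*3 = 1236 - 3 = 1233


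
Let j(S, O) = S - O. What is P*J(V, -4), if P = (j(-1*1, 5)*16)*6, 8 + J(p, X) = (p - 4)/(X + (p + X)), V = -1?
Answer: 4288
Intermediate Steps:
J(p, X) = -8 + (-4 + p)/(p + 2*X) (J(p, X) = -8 + (p - 4)/(X + (p + X)) = -8 + (-4 + p)/(X + (X + p)) = -8 + (-4 + p)/(p + 2*X))
P = -576 (P = ((-1*1 - 1*5)*16)*6 = ((-1 - 5)*16)*6 = -6*16*6 = -96*6 = -576)
P*J(V, -4) = -576*(-4 - 16*(-4) - 7*(-1))/(-1 + 2*(-4)) = -576*(-4 + 64 + 7)/(-1 - 8) = -576*67/(-9) = -(-64)*67 = -576*(-67/9) = 4288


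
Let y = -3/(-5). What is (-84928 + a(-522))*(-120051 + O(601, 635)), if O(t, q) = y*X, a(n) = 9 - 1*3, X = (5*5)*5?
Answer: 10188601872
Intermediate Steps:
y = 3/5 (y = -3*(-1/5) = 3/5 ≈ 0.60000)
X = 125 (X = 25*5 = 125)
a(n) = 6 (a(n) = 9 - 3 = 6)
O(t, q) = 75 (O(t, q) = (3/5)*125 = 75)
(-84928 + a(-522))*(-120051 + O(601, 635)) = (-84928 + 6)*(-120051 + 75) = -84922*(-119976) = 10188601872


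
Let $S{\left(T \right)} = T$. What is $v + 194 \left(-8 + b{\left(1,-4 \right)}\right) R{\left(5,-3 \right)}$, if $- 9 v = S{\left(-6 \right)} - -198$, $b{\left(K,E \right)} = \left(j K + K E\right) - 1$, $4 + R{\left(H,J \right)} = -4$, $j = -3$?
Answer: $\frac{74432}{3} \approx 24811.0$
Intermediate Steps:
$R{\left(H,J \right)} = -8$ ($R{\left(H,J \right)} = -4 - 4 = -8$)
$b{\left(K,E \right)} = -1 - 3 K + E K$ ($b{\left(K,E \right)} = \left(- 3 K + K E\right) - 1 = \left(- 3 K + E K\right) - 1 = -1 - 3 K + E K$)
$v = - \frac{64}{3}$ ($v = - \frac{-6 - -198}{9} = - \frac{-6 + 198}{9} = \left(- \frac{1}{9}\right) 192 = - \frac{64}{3} \approx -21.333$)
$v + 194 \left(-8 + b{\left(1,-4 \right)}\right) R{\left(5,-3 \right)} = - \frac{64}{3} + 194 \left(-8 - 8\right) \left(-8\right) = - \frac{64}{3} + 194 \left(\left(-16\right) \left(-8\right)\right) = - \frac{64}{3} + 194 \cdot 128 = - \frac{64}{3} + 24832 = \frac{74432}{3}$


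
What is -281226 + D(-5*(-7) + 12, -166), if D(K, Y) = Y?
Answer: -281392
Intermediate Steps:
-281226 + D(-5*(-7) + 12, -166) = -281226 - 166 = -281392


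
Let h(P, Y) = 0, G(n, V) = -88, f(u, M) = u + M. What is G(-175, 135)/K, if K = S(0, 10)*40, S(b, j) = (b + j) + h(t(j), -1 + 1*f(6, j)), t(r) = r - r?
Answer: -11/50 ≈ -0.22000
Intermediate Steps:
t(r) = 0
f(u, M) = M + u
S(b, j) = b + j (S(b, j) = (b + j) + 0 = b + j)
K = 400 (K = (0 + 10)*40 = 10*40 = 400)
G(-175, 135)/K = -88/400 = -88*1/400 = -11/50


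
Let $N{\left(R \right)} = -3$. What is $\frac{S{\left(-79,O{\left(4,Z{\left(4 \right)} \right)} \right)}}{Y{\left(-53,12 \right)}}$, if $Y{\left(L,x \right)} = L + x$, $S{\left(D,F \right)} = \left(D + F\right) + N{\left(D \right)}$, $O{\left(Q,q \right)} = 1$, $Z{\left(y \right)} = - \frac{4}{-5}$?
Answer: $\frac{81}{41} \approx 1.9756$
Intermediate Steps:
$Z{\left(y \right)} = \frac{4}{5}$ ($Z{\left(y \right)} = \left(-4\right) \left(- \frac{1}{5}\right) = \frac{4}{5}$)
$S{\left(D,F \right)} = -3 + D + F$ ($S{\left(D,F \right)} = \left(D + F\right) - 3 = -3 + D + F$)
$\frac{S{\left(-79,O{\left(4,Z{\left(4 \right)} \right)} \right)}}{Y{\left(-53,12 \right)}} = \frac{-3 - 79 + 1}{-53 + 12} = - \frac{81}{-41} = \left(-81\right) \left(- \frac{1}{41}\right) = \frac{81}{41}$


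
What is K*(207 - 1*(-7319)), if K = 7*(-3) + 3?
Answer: -135468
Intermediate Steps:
K = -18 (K = -21 + 3 = -18)
K*(207 - 1*(-7319)) = -18*(207 - 1*(-7319)) = -18*(207 + 7319) = -18*7526 = -135468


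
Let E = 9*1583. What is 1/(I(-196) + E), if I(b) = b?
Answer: 1/14051 ≈ 7.1169e-5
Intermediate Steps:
E = 14247
1/(I(-196) + E) = 1/(-196 + 14247) = 1/14051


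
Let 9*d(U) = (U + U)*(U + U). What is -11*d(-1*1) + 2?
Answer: -26/9 ≈ -2.8889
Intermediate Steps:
d(U) = 4*U²/9 (d(U) = ((U + U)*(U + U))/9 = ((2*U)*(2*U))/9 = (4*U²)/9 = 4*U²/9)
-11*d(-1*1) + 2 = -44*(-1*1)²/9 + 2 = -44*(-1)²/9 + 2 = -44/9 + 2 = -26/9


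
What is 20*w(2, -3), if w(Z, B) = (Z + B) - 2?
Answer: -60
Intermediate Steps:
w(Z, B) = -2 + B + Z (w(Z, B) = (B + Z) - 2 = -2 + B + Z)
20*w(2, -3) = 20*(-2 - 3 + 2) = 20*(-3) = -60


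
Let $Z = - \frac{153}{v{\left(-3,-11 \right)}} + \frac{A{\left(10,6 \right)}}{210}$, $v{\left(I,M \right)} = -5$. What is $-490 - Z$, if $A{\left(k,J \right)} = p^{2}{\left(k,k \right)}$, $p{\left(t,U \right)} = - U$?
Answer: $- \frac{54713}{105} \approx -521.08$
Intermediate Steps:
$A{\left(k,J \right)} = k^{2}$ ($A{\left(k,J \right)} = \left(- k\right)^{2} = k^{2}$)
$Z = \frac{3263}{105}$ ($Z = - \frac{153}{-5} + \frac{10^{2}}{210} = \left(-153\right) \left(- \frac{1}{5}\right) + 100 \cdot \frac{1}{210} = \frac{153}{5} + \frac{10}{21} = \frac{3263}{105} \approx 31.076$)
$-490 - Z = -490 - \frac{3263}{105} = - \frac{54713}{105}$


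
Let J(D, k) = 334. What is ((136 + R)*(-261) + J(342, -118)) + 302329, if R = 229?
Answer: 207398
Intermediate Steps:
((136 + R)*(-261) + J(342, -118)) + 302329 = ((136 + 229)*(-261) + 334) + 302329 = (365*(-261) + 334) + 302329 = (-95265 + 334) + 302329 = -94931 + 302329 = 207398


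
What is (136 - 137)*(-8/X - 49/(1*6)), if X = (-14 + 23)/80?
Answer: 1427/18 ≈ 79.278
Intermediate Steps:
X = 9/80 (X = 9*(1/80) = 9/80 ≈ 0.11250)
(136 - 137)*(-8/X - 49/(1*6)) = (136 - 137)*(-8/9/80 - 49/(1*6)) = -(-8*80/9 - 49/6) = -(-640/9 - 49*⅙) = -(-640/9 - 49/6) = -1*(-1427/18) = 1427/18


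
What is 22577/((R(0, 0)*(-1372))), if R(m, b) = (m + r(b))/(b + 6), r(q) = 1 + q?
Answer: -67731/686 ≈ -98.733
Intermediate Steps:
R(m, b) = (1 + b + m)/(6 + b) (R(m, b) = (m + (1 + b))/(b + 6) = (1 + b + m)/(6 + b))
22577/((R(0, 0)*(-1372))) = 22577/((((1 + 0 + 0)/(6 + 0))*(-1372))) = 22577/(((1/6)*(-1372))) = 22577/((((⅙)*1)*(-1372))) = 22577/(((⅙)*(-1372))) = 22577/(-686/3) = 22577*(-3/686) = -67731/686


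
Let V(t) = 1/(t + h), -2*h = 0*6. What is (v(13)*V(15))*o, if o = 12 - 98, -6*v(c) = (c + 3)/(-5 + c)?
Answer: 86/45 ≈ 1.9111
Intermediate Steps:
v(c) = -(3 + c)/(6*(-5 + c)) (v(c) = -(c + 3)/(6*(-5 + c)) = -(3 + c)/(6*(-5 + c)))
o = -86
h = 0 (h = -0*6 = -½*0 = 0)
V(t) = 1/t (V(t) = 1/(t + 0) = 1/t)
(v(13)*V(15))*o = (((-3 - 1*13)/(6*(-5 + 13)))/15)*(-86) = (((⅙)*(-3 - 13)/8)*(1/15))*(-86) = (((⅙)*(⅛)*(-16))*(1/15))*(-86) = -⅓*1/15*(-86) = -1/45*(-86) = 86/45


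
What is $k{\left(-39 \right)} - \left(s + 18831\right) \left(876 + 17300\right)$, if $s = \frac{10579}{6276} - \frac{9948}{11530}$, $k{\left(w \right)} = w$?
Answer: $- \frac{3096085735807459}{9045285} \approx -3.4229 \cdot 10^{8}$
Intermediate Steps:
$s = \frac{29771111}{36181140}$ ($s = 10579 \cdot \frac{1}{6276} - \frac{4974}{5765} = \frac{10579}{6276} - \frac{4974}{5765} = \frac{29771111}{36181140} \approx 0.82283$)
$k{\left(-39 \right)} - \left(s + 18831\right) \left(876 + 17300\right) = -39 - \left(\frac{29771111}{36181140} + 18831\right) \left(876 + 17300\right) = -39 - \frac{681356818451}{36181140} \cdot 18176 = -39 - \frac{3096085383041344}{9045285} = - \frac{3096085735807459}{9045285}$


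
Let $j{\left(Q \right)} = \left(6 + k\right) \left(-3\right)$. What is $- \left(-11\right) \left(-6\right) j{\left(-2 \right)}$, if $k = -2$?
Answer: $792$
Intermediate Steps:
$j{\left(Q \right)} = -12$ ($j{\left(Q \right)} = \left(6 - 2\right) \left(-3\right) = 4 \left(-3\right) = -12$)
$- \left(-11\right) \left(-6\right) j{\left(-2 \right)} = - \left(-11\right) \left(-6\right) \left(-12\right) = - 66 \left(-12\right) = \left(-1\right) \left(-792\right) = 792$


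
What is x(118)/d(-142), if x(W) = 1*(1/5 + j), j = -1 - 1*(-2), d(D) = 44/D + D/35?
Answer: -1491/5426 ≈ -0.27479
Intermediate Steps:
d(D) = 44/D + D/35 (d(D) = 44/D + D*(1/35) = 44/D + D/35)
j = 1 (j = -1 + 2 = 1)
x(W) = 6/5 (x(W) = 1*(1/5 + 1) = 1*(⅕ + 1) = 1*(6/5) = 6/5)
x(118)/d(-142) = 6/(5*(44/(-142) + (1/35)*(-142))) = 6/(5*(44*(-1/142) - 142/35)) = 6/(5*(-22/71 - 142/35)) = 6/(5*(-10852/2485)) = (6/5)*(-2485/10852) = -1491/5426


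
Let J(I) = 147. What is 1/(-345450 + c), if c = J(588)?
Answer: -1/345303 ≈ -2.8960e-6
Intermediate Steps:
c = 147
1/(-345450 + c) = 1/(-345450 + 147) = 1/(-345303) = -1/345303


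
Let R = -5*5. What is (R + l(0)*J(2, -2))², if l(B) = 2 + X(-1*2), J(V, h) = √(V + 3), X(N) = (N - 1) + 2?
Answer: (25 - √5)² ≈ 518.20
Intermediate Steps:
X(N) = 1 + N (X(N) = (-1 + N) + 2 = 1 + N)
J(V, h) = √(3 + V)
l(B) = 1 (l(B) = 2 + (1 - 1*2) = 2 + (1 - 2) = 2 - 1 = 1)
R = -25
(R + l(0)*J(2, -2))² = (-25 + 1*√(3 + 2))² = (-25 + 1*√5)² = (-25 + √5)²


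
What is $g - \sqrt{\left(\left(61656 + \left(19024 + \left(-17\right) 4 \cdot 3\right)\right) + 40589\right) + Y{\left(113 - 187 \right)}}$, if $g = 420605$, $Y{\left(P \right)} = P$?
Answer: $420605 - \sqrt{120991} \approx 4.2026 \cdot 10^{5}$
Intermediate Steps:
$g - \sqrt{\left(\left(61656 + \left(19024 + \left(-17\right) 4 \cdot 3\right)\right) + 40589\right) + Y{\left(113 - 187 \right)}} = 420605 - \sqrt{\left(\left(61656 + \left(19024 + \left(-17\right) 4 \cdot 3\right)\right) + 40589\right) + \left(113 - 187\right)} = 420605 - \sqrt{\left(\left(61656 + \left(19024 - 204\right)\right) + 40589\right) + \left(113 - 187\right)} = 420605 - \sqrt{\left(\left(61656 + \left(19024 - 204\right)\right) + 40589\right) - 74} = 420605 - \sqrt{\left(\left(61656 + 18820\right) + 40589\right) - 74} = 420605 - \sqrt{\left(80476 + 40589\right) - 74} = 420605 - \sqrt{121065 - 74} = 420605 - \sqrt{120991}$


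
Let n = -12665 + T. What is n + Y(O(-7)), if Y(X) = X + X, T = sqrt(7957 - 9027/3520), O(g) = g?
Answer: -12679 + sqrt(1539978715)/440 ≈ -12590.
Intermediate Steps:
T = sqrt(1539978715)/440 (T = sqrt(7957 - 9027*1/3520) = sqrt(7957 - 9027/3520) = sqrt(27999613/3520) = sqrt(1539978715)/440 ≈ 89.188)
Y(X) = 2*X
n = -12665 + sqrt(1539978715)/440 ≈ -12576.
n + Y(O(-7)) = (-12665 + sqrt(1539978715)/440) + 2*(-7) = (-12665 + sqrt(1539978715)/440) - 14 = -12679 + sqrt(1539978715)/440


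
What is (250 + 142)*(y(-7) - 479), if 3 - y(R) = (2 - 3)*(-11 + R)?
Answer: -193648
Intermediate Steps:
y(R) = -8 + R (y(R) = 3 - (2 - 3)*(-11 + R) = 3 - (-1)*(-11 + R) = 3 - (11 - R) = 3 + (-11 + R) = -8 + R)
(250 + 142)*(y(-7) - 479) = (250 + 142)*((-8 - 7) - 479) = 392*(-15 - 479) = 392*(-494) = -193648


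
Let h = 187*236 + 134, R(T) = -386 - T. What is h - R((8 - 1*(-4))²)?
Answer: 44796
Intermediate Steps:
h = 44266 (h = 44132 + 134 = 44266)
h - R((8 - 1*(-4))²) = 44266 - (-386 - (8 - 1*(-4))²) = 44266 - (-386 - (8 + 4)²) = 44266 - (-386 - 1*12²) = 44266 - (-386 - 1*144) = 44266 - (-386 - 144) = 44266 - 1*(-530) = 44266 + 530 = 44796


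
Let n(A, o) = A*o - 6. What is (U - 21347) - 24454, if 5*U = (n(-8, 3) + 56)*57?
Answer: -227523/5 ≈ -45505.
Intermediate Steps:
n(A, o) = -6 + A*o
U = 1482/5 (U = (((-6 - 8*3) + 56)*57)/5 = (((-6 - 24) + 56)*57)/5 = ((-30 + 56)*57)/5 = (26*57)/5 = (⅕)*1482 = 1482/5 ≈ 296.40)
(U - 21347) - 24454 = (1482/5 - 21347) - 24454 = -105253/5 - 24454 = -227523/5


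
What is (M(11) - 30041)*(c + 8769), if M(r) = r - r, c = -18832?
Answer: 302302583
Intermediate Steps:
M(r) = 0
(M(11) - 30041)*(c + 8769) = (0 - 30041)*(-18832 + 8769) = -30041*(-10063) = 302302583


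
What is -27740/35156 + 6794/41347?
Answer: -227028979/363398783 ≈ -0.62474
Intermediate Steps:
-27740/35156 + 6794/41347 = -27740*1/35156 + 6794*(1/41347) = -6935/8789 + 6794/41347 = -227028979/363398783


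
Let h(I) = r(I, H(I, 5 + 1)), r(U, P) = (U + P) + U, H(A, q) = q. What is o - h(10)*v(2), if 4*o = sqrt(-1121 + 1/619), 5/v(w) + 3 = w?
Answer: 130 + I*sqrt(429522862)/2476 ≈ 130.0 + 8.3703*I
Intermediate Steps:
r(U, P) = P + 2*U (r(U, P) = (P + U) + U = P + 2*U)
v(w) = 5/(-3 + w)
h(I) = 6 + 2*I (h(I) = (5 + 1) + 2*I = 6 + 2*I)
o = I*sqrt(429522862)/2476 (o = sqrt(-1121 + 1/619)/4 = sqrt(-693898/619)/4 = (I*sqrt(429522862)/619)/4 = I*sqrt(429522862)/2476 ≈ 8.3703*I)
o - h(10)*v(2) = I*sqrt(429522862)/2476 - (6 + 2*10)*5/(-3 + 2) = I*sqrt(429522862)/2476 - (6 + 20)*5/(-1) = I*sqrt(429522862)/2476 - 26*5*(-1) = I*sqrt(429522862)/2476 - 26*(-5) = I*sqrt(429522862)/2476 - 1*(-130) = I*sqrt(429522862)/2476 + 130 = 130 + I*sqrt(429522862)/2476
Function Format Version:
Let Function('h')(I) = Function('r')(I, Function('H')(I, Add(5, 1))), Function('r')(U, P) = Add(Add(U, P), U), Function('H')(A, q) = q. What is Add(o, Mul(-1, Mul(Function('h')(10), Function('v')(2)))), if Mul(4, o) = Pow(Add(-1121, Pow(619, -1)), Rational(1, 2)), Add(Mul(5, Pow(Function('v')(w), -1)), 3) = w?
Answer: Add(130, Mul(Rational(1, 2476), I, Pow(429522862, Rational(1, 2)))) ≈ Add(130.00, Mul(8.3703, I))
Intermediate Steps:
Function('r')(U, P) = Add(P, Mul(2, U)) (Function('r')(U, P) = Add(Add(P, U), U) = Add(P, Mul(2, U)))
Function('v')(w) = Mul(5, Pow(Add(-3, w), -1))
Function('h')(I) = Add(6, Mul(2, I)) (Function('h')(I) = Add(Add(5, 1), Mul(2, I)) = Add(6, Mul(2, I)))
o = Mul(Rational(1, 2476), I, Pow(429522862, Rational(1, 2))) (o = Mul(Rational(1, 4), Pow(Add(-1121, Pow(619, -1)), Rational(1, 2))) = Mul(Rational(1, 4), Pow(Add(-1121, Rational(1, 619)), Rational(1, 2))) = Mul(Rational(1, 4), Pow(Rational(-693898, 619), Rational(1, 2))) = Mul(Rational(1, 4), Mul(Rational(1, 619), I, Pow(429522862, Rational(1, 2)))) = Mul(Rational(1, 2476), I, Pow(429522862, Rational(1, 2))) ≈ Mul(8.3703, I))
Add(o, Mul(-1, Mul(Function('h')(10), Function('v')(2)))) = Add(Mul(Rational(1, 2476), I, Pow(429522862, Rational(1, 2))), Mul(-1, Mul(Add(6, Mul(2, 10)), Mul(5, Pow(Add(-3, 2), -1))))) = Add(Mul(Rational(1, 2476), I, Pow(429522862, Rational(1, 2))), Mul(-1, Mul(Add(6, 20), Mul(5, Pow(-1, -1))))) = Add(Mul(Rational(1, 2476), I, Pow(429522862, Rational(1, 2))), Mul(-1, Mul(26, Mul(5, -1)))) = Add(Mul(Rational(1, 2476), I, Pow(429522862, Rational(1, 2))), Mul(-1, Mul(26, -5))) = Add(Mul(Rational(1, 2476), I, Pow(429522862, Rational(1, 2))), Mul(-1, -130)) = Add(Mul(Rational(1, 2476), I, Pow(429522862, Rational(1, 2))), 130) = Add(130, Mul(Rational(1, 2476), I, Pow(429522862, Rational(1, 2))))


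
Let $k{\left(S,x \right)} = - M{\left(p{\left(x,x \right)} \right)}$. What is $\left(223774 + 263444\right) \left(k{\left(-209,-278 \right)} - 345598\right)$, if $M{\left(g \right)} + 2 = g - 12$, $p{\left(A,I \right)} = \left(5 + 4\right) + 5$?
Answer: $-168381566364$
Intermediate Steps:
$p{\left(A,I \right)} = 14$ ($p{\left(A,I \right)} = 9 + 5 = 14$)
$M{\left(g \right)} = -14 + g$ ($M{\left(g \right)} = -2 + \left(g - 12\right) = -2 + \left(-12 + g\right) = -14 + g$)
$k{\left(S,x \right)} = 0$ ($k{\left(S,x \right)} = - (-14 + 14) = \left(-1\right) 0 = 0$)
$\left(223774 + 263444\right) \left(k{\left(-209,-278 \right)} - 345598\right) = \left(223774 + 263444\right) \left(0 - 345598\right) = 487218 \left(-345598\right) = -168381566364$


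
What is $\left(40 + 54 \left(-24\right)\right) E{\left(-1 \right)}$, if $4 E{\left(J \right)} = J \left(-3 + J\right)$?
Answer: $-1256$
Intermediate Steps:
$E{\left(J \right)} = \frac{J \left(-3 + J\right)}{4}$
$\left(40 + 54 \left(-24\right)\right) E{\left(-1 \right)} = \left(40 + 54 \left(-24\right)\right) \frac{1}{4} \left(-1\right) \left(-3 - 1\right) = \left(40 - 1296\right) \frac{1}{4} \left(-1\right) \left(-4\right) = \left(-1256\right) 1 = -1256$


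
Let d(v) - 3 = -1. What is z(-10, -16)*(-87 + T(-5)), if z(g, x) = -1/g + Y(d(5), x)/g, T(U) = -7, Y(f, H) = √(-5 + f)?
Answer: -47/5 + 47*I*√3/5 ≈ -9.4 + 16.281*I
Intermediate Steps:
d(v) = 2 (d(v) = 3 - 1 = 2)
z(g, x) = -1/g + I*√3/g (z(g, x) = -1/g + √(-5 + 2)/g = -1/g + √(-3)/g = -1/g + (I*√3)/g = -1/g + I*√3/g)
z(-10, -16)*(-87 + T(-5)) = ((-1 + I*√3)/(-10))*(-87 - 7) = -(-1 + I*√3)/10*(-94) = (⅒ - I*√3/10)*(-94) = -47/5 + 47*I*√3/5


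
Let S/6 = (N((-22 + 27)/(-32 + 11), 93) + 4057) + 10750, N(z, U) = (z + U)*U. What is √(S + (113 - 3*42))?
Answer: √6888917/7 ≈ 374.95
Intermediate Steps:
N(z, U) = U*(U + z) (N(z, U) = (U + z)*U = U*(U + z))
S = 984222/7 (S = 6*((93*(93 + (-22 + 27)/(-32 + 11)) + 4057) + 10750) = 6*((93*(93 + 5/(-21)) + 4057) + 10750) = 6*((93*(93 + 5*(-1/21)) + 4057) + 10750) = 6*((93*(93 - 5/21) + 4057) + 10750) = 6*((93*(1948/21) + 4057) + 10750) = 6*((60388/7 + 4057) + 10750) = 6*(88787/7 + 10750) = 6*(164037/7) = 984222/7 ≈ 1.4060e+5)
√(S + (113 - 3*42)) = √(984222/7 + (113 - 3*42)) = √(984222/7 + (113 - 126)) = √(984222/7 - 13) = √(984131/7) = √6888917/7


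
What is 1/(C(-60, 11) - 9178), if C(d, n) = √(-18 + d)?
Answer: -353/3239837 - I*√78/84235762 ≈ -0.00010896 - 1.0485e-7*I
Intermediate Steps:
1/(C(-60, 11) - 9178) = 1/(√(-18 - 60) - 9178) = 1/(√(-78) - 9178) = 1/(I*√78 - 9178) = 1/(-9178 + I*√78)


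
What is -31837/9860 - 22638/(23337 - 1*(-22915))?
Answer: -423933901/114011180 ≈ -3.7184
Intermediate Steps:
-31837/9860 - 22638/(23337 - 1*(-22915)) = -31837*1/9860 - 22638/(23337 + 22915) = -31837/9860 - 22638/46252 = -31837/9860 - 22638*1/46252 = -31837/9860 - 11319/23126 = -423933901/114011180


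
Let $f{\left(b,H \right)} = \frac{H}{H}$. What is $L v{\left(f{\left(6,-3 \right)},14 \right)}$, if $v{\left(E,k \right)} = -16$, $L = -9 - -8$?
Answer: $16$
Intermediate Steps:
$f{\left(b,H \right)} = 1$
$L = -1$ ($L = -9 + 8 = -1$)
$L v{\left(f{\left(6,-3 \right)},14 \right)} = \left(-1\right) \left(-16\right) = 16$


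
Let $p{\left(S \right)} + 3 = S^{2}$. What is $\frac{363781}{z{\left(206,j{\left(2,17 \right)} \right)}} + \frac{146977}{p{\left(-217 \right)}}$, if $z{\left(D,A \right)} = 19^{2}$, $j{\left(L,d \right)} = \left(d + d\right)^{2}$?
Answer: $\frac{17182050863}{16998046} \approx 1010.8$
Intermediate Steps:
$j{\left(L,d \right)} = 4 d^{2}$ ($j{\left(L,d \right)} = \left(2 d\right)^{2} = 4 d^{2}$)
$p{\left(S \right)} = -3 + S^{2}$
$z{\left(D,A \right)} = 361$
$\frac{363781}{z{\left(206,j{\left(2,17 \right)} \right)}} + \frac{146977}{p{\left(-217 \right)}} = \frac{363781}{361} + \frac{146977}{-3 + \left(-217\right)^{2}} = 363781 \cdot \frac{1}{361} + \frac{146977}{-3 + 47089} = \frac{363781}{361} + \frac{146977}{47086} = \frac{17182050863}{16998046}$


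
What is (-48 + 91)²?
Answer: 1849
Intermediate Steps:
(-48 + 91)² = 43² = 1849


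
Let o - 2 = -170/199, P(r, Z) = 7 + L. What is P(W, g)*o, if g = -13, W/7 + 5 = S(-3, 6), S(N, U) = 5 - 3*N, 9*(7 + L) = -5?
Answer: -380/597 ≈ -0.63652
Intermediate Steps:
L = -68/9 (L = -7 + (1/9)*(-5) = -7 - 5/9 = -68/9 ≈ -7.5556)
W = 63 (W = -35 + 7*(5 - 3*(-3)) = -35 + 7*(5 + 9) = -35 + 7*14 = -35 + 98 = 63)
P(r, Z) = -5/9 (P(r, Z) = 7 - 68/9 = -5/9)
o = 228/199 (o = 2 - 170/199 = 228/199 ≈ 1.1457)
P(W, g)*o = -5/9*228/199 = -380/597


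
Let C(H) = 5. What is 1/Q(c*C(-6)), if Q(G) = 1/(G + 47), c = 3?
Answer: 62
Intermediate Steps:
Q(G) = 1/(47 + G)
1/Q(c*C(-6)) = 1/(1/(47 + 3*5)) = 1/(1/(47 + 15)) = 1/(1/62) = 62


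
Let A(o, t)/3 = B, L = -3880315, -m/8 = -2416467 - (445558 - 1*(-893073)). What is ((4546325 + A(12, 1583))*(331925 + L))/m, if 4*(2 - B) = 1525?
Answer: -32256193972055/60081568 ≈ -5.3687e+5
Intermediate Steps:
m = 30040784 (m = -8*(-2416467 - (445558 - 1*(-893073))) = -8*(-2416467 - (445558 + 893073)) = -8*(-2416467 - 1*1338631) = -8*(-2416467 - 1338631) = -8*(-3755098) = 30040784)
B = -1517/4 (B = 2 - 1/4*1525 = 2 - 1525/4 = -1517/4 ≈ -379.25)
A(o, t) = -4551/4 (A(o, t) = 3*(-1517/4) = -4551/4)
((4546325 + A(12, 1583))*(331925 + L))/m = ((4546325 - 4551/4)*(331925 - 3880315))/30040784 = ((18180749/4)*(-3548390))*(1/30040784) = -32256193972055/2*1/30040784 = -32256193972055/60081568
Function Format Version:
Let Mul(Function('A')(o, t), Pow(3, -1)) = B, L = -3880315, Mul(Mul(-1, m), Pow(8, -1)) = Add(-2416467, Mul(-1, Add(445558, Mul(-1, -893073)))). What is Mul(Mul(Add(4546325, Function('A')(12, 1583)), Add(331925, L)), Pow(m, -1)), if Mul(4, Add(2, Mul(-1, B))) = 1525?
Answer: Rational(-32256193972055, 60081568) ≈ -5.3687e+5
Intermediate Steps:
m = 30040784 (m = Mul(-8, Add(-2416467, Mul(-1, Add(445558, Mul(-1, -893073))))) = Mul(-8, Add(-2416467, Mul(-1, Add(445558, 893073)))) = Mul(-8, Add(-2416467, Mul(-1, 1338631))) = Mul(-8, Add(-2416467, -1338631)) = Mul(-8, -3755098) = 30040784)
B = Rational(-1517, 4) (B = Add(2, Mul(Rational(-1, 4), 1525)) = Add(2, Rational(-1525, 4)) = Rational(-1517, 4) ≈ -379.25)
Function('A')(o, t) = Rational(-4551, 4) (Function('A')(o, t) = Mul(3, Rational(-1517, 4)) = Rational(-4551, 4))
Mul(Mul(Add(4546325, Function('A')(12, 1583)), Add(331925, L)), Pow(m, -1)) = Mul(Mul(Add(4546325, Rational(-4551, 4)), Add(331925, -3880315)), Pow(30040784, -1)) = Mul(Mul(Rational(18180749, 4), -3548390), Rational(1, 30040784)) = Mul(Rational(-32256193972055, 2), Rational(1, 30040784)) = Rational(-32256193972055, 60081568)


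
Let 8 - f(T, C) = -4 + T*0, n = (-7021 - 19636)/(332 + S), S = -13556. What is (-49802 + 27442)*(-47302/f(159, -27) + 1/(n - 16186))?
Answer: 2978420440371220/33792159 ≈ 8.8139e+7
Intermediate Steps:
n = 1403/696 (n = (-7021 - 19636)/(332 - 13556) = -26657/(-13224) = -26657*(-1/13224) = 1403/696 ≈ 2.0158)
f(T, C) = 12 (f(T, C) = 8 - (-4 + T*0) = 8 - (-4 + 0) = 8 - 1*(-4) = 8 + 4 = 12)
(-49802 + 27442)*(-47302/f(159, -27) + 1/(n - 16186)) = (-49802 + 27442)*(-47302/12 + 1/(1403/696 - 16186)) = -22360*(-47302*1/12 + 1/(-11264053/696)) = -22360*(-23651/6 - 696/11264053) = -22360*(-266406121679/67584318) = 2978420440371220/33792159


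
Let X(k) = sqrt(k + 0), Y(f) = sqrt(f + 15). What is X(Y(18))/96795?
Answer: 33**(1/4)/96795 ≈ 2.4761e-5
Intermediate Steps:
Y(f) = sqrt(15 + f)
X(k) = sqrt(k)
X(Y(18))/96795 = sqrt(sqrt(15 + 18))/96795 = sqrt(sqrt(33))*(1/96795) = 33**(1/4)*(1/96795) = 33**(1/4)/96795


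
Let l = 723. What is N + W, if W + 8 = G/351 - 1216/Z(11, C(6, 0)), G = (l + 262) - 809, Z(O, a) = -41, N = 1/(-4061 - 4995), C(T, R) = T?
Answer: 2887980233/130324896 ≈ 22.160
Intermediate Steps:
N = -1/9056 (N = 1/(-9056) = -1/9056 ≈ -0.00011042)
G = 176 (G = (723 + 262) - 809 = 985 - 809 = 176)
W = 318904/14391 (W = -8 + (176/351 - 1216/(-41)) = -8 + (176*(1/351) - 1216*(-1/41)) = -8 + (176/351 + 1216/41) = -8 + 434032/14391 = 318904/14391 ≈ 22.160)
N + W = -1/9056 + 318904/14391 = 2887980233/130324896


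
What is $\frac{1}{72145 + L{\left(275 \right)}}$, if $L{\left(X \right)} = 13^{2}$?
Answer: $\frac{1}{72314} \approx 1.3829 \cdot 10^{-5}$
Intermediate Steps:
$L{\left(X \right)} = 169$
$\frac{1}{72145 + L{\left(275 \right)}} = \frac{1}{72145 + 169} = \frac{1}{72314}$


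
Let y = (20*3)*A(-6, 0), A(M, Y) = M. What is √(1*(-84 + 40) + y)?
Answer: 2*I*√101 ≈ 20.1*I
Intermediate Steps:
y = -360 (y = (20*3)*(-6) = 60*(-6) = -360)
√(1*(-84 + 40) + y) = √(1*(-84 + 40) - 360) = √(1*(-44) - 360) = √(-44 - 360) = √(-404) = 2*I*√101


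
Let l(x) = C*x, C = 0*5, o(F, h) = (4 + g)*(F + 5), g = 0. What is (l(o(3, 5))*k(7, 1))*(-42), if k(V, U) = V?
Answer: 0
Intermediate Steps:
o(F, h) = 20 + 4*F (o(F, h) = (4 + 0)*(F + 5) = 4*(5 + F) = 20 + 4*F)
C = 0
l(x) = 0 (l(x) = 0*x = 0)
(l(o(3, 5))*k(7, 1))*(-42) = (0*7)*(-42) = 0*(-42) = 0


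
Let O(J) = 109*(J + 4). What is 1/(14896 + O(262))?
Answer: 1/43890 ≈ 2.2784e-5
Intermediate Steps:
O(J) = 436 + 109*J (O(J) = 109*(4 + J) = 436 + 109*J)
1/(14896 + O(262)) = 1/(14896 + (436 + 109*262)) = 1/(14896 + (436 + 28558)) = 1/(14896 + 28994) = 1/43890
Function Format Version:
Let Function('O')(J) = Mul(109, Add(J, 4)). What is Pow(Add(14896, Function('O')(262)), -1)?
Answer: Rational(1, 43890) ≈ 2.2784e-5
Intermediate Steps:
Function('O')(J) = Add(436, Mul(109, J)) (Function('O')(J) = Mul(109, Add(4, J)) = Add(436, Mul(109, J)))
Pow(Add(14896, Function('O')(262)), -1) = Pow(Add(14896, Add(436, Mul(109, 262))), -1) = Pow(Add(14896, Add(436, 28558)), -1) = Pow(Add(14896, 28994), -1) = Pow(43890, -1) = Rational(1, 43890)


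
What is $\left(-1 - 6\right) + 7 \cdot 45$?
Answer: $308$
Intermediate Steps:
$\left(-1 - 6\right) + 7 \cdot 45 = \left(-1 - 6\right) + 315 = -7 + 315 = 308$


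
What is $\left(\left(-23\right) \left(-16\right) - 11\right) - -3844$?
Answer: $4201$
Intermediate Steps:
$\left(\left(-23\right) \left(-16\right) - 11\right) - -3844 = \left(368 - 11\right) + 3844 = 357 + 3844 = 4201$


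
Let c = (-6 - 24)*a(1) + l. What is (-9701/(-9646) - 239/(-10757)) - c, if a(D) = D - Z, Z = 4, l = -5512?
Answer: 562704342335/103762022 ≈ 5423.0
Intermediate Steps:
a(D) = -4 + D (a(D) = D - 1*4 = D - 4 = -4 + D)
c = -5422 (c = (-6 - 24)*(-4 + 1) - 5512 = -30*(-3) - 5512 = 90 - 5512 = -5422)
(-9701/(-9646) - 239/(-10757)) - c = (-9701/(-9646) - 239/(-10757)) - 1*(-5422) = (-9701*(-1/9646) - 239*(-1/10757)) + 5422 = (9701/9646 + 239/10757) + 5422 = 106659051/103762022 + 5422 = 562704342335/103762022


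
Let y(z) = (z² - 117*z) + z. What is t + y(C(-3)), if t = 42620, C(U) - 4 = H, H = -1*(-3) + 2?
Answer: 41657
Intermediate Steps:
H = 5 (H = 3 + 2 = 5)
C(U) = 9 (C(U) = 4 + 5 = 9)
y(z) = z² - 116*z
t + y(C(-3)) = 42620 + 9*(-116 + 9) = 42620 + 9*(-107) = 42620 - 963 = 41657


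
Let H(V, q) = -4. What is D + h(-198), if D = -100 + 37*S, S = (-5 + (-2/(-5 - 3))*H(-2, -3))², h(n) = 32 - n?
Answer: 1462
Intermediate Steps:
S = 36 (S = (-5 + (-2/(-5 - 3))*(-4))² = (-5 + (-2/(-8))*(-4))² = (-5 - ⅛*(-2)*(-4))² = (-5 + (¼)*(-4))² = (-5 - 1)² = (-6)² = 36)
D = 1232 (D = -100 + 37*36 = -100 + 1332 = 1232)
D + h(-198) = 1232 + (32 - 1*(-198)) = 1232 + (32 + 198) = 1232 + 230 = 1462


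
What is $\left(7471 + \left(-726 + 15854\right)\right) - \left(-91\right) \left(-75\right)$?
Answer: $15774$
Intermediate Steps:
$\left(7471 + \left(-726 + 15854\right)\right) - \left(-91\right) \left(-75\right) = \left(7471 + 15128\right) - 6825 = 22599 - 6825 = 15774$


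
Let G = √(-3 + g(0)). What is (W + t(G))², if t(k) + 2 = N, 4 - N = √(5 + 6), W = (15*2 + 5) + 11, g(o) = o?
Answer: (48 - √11)² ≈ 1996.6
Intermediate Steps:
W = 46 (W = (30 + 5) + 11 = 35 + 11 = 46)
N = 4 - √11 (N = 4 - √(5 + 6) = 4 - √11 ≈ 0.68338)
G = I*√3 (G = √(-3 + 0) = √(-3) = I*√3 ≈ 1.732*I)
t(k) = 2 - √11 (t(k) = -2 + (4 - √11) = 2 - √11)
(W + t(G))² = (46 + (2 - √11))² = (48 - √11)²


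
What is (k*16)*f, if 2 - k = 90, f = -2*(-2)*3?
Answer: -16896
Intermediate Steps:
f = 12 (f = 4*3 = 12)
k = -88 (k = 2 - 1*90 = 2 - 90 = -88)
(k*16)*f = -88*16*12 = -1408*12 = -16896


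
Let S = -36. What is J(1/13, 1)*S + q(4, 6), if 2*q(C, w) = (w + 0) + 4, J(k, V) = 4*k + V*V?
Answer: -547/13 ≈ -42.077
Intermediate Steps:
J(k, V) = V² + 4*k (J(k, V) = 4*k + V² = V² + 4*k)
q(C, w) = 2 + w/2 (q(C, w) = ((w + 0) + 4)/2 = (w + 4)/2 = (4 + w)/2 = 2 + w/2)
J(1/13, 1)*S + q(4, 6) = (1² + 4/13)*(-36) + (2 + (½)*6) = (1 + 4*(1/13))*(-36) + (2 + 3) = (1 + 4/13)*(-36) + 5 = (17/13)*(-36) + 5 = -612/13 + 5 = -547/13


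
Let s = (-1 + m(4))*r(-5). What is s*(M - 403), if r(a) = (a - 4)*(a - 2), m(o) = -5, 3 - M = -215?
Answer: 69930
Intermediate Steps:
M = 218 (M = 3 - 1*(-215) = 3 + 215 = 218)
r(a) = (-4 + a)*(-2 + a)
s = -378 (s = (-1 - 5)*(8 + (-5)² - 6*(-5)) = -6*(8 + 25 + 30) = -6*63 = -378)
s*(M - 403) = -378*(218 - 403) = -378*(-185) = 69930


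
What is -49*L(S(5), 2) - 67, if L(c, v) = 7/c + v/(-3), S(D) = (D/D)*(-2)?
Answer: 823/6 ≈ 137.17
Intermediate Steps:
S(D) = -2 (S(D) = 1*(-2) = -2)
L(c, v) = 7/c - v/3 (L(c, v) = 7/c + v*(-⅓) = 7/c - v/3)
-49*L(S(5), 2) - 67 = -49*(7/(-2) - ⅓*2) - 67 = -49*(7*(-½) - ⅔) - 67 = -49*(-7/2 - ⅔) - 67 = -49*(-25/6) - 67 = 1225/6 - 67 = 823/6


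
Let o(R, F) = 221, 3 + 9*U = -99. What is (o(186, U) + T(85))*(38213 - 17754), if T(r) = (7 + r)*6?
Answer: 15814807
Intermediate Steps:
U = -34/3 (U = -⅓ + (⅑)*(-99) = -⅓ - 11 = -34/3 ≈ -11.333)
T(r) = 42 + 6*r
(o(186, U) + T(85))*(38213 - 17754) = (221 + (42 + 6*85))*(38213 - 17754) = (221 + (42 + 510))*20459 = (221 + 552)*20459 = 773*20459 = 15814807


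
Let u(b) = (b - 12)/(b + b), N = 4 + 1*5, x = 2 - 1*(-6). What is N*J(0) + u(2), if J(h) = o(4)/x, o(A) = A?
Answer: 2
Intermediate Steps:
x = 8 (x = 2 + 6 = 8)
N = 9 (N = 4 + 5 = 9)
u(b) = (-12 + b)/(2*b) (u(b) = (-12 + b)/((2*b)) = (-12 + b)*(1/(2*b)) = (-12 + b)/(2*b))
J(h) = ½ (J(h) = 4/8 = 4*(⅛) = ½)
N*J(0) + u(2) = 9*(½) + (½)*(-12 + 2)/2 = 9/2 + (½)*(½)*(-10) = 9/2 - 5/2 = 2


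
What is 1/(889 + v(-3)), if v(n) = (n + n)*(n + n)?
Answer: 1/925 ≈ 0.0010811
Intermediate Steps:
v(n) = 4*n² (v(n) = (2*n)*(2*n) = 4*n²)
1/(889 + v(-3)) = 1/(889 + 4*(-3)²) = 1/(889 + 4*9) = 1/(889 + 36) = 1/925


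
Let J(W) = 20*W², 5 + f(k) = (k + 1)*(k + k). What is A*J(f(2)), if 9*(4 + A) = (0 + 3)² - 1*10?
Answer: -36260/9 ≈ -4028.9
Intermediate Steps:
f(k) = -5 + 2*k*(1 + k) (f(k) = -5 + (k + 1)*(k + k) = -5 + (1 + k)*(2*k) = -5 + 2*k*(1 + k))
A = -37/9 (A = -4 + ((0 + 3)² - 1*10)/9 = -4 + (3² - 10)/9 = -4 + (9 - 10)/9 = -4 + (⅑)*(-1) = -4 - ⅑ = -37/9 ≈ -4.1111)
A*J(f(2)) = -740*(-5 + 2*2 + 2*2²)²/9 = -740*(-5 + 4 + 2*4)²/9 = -740*(-5 + 4 + 8)²/9 = -740*7²/9 = -740*49/9 = -37/9*980 = -36260/9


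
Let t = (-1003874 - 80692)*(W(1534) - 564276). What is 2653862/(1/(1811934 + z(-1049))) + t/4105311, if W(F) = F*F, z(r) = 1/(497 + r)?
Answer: 259451698077053223127/53955516 ≈ 4.8086e+12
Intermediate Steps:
W(F) = F²
t = -1940158426080 (t = (-1003874 - 80692)*(1534² - 564276) = -1084566*(2353156 - 564276) = -1084566*1788880 = -1940158426080)
2653862/(1/(1811934 + z(-1049))) + t/4105311 = 2653862/(1/(1811934 + 1/(497 - 1049))) - 1940158426080/4105311 = 2653862/(1/(1811934 + 1/(-552))) - 1940158426080*1/4105311 = 2653862/(1/(1811934 - 1/552)) - 92388496480/195491 = 2653862/(1/(1000187567/552)) - 92388496480/195491 = 2653862/(552/1000187567) - 92388496480/195491 = 2653862*(1000187567/552) - 92388496480/195491 = 1327179888466877/276 - 92388496480/195491 = 259451698077053223127/53955516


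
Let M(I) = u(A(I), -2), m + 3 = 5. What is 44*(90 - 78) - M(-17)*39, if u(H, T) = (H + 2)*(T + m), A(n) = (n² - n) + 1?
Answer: 528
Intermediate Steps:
A(n) = 1 + n² - n
m = 2 (m = -3 + 5 = 2)
u(H, T) = (2 + H)*(2 + T) (u(H, T) = (H + 2)*(T + 2) = (2 + H)*(2 + T))
M(I) = 0 (M(I) = 4 + 2*(1 + I² - I) + 2*(-2) + (1 + I² - I)*(-2) = 4 + (2 - 2*I + 2*I²) - 4 + (-2 - 2*I² + 2*I) = 0)
44*(90 - 78) - M(-17)*39 = 44*(90 - 78) - 0*39 = 44*12 - 1*0 = 528 + 0 = 528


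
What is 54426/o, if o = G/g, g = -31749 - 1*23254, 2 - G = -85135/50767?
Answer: -50658583314742/62223 ≈ -8.1415e+8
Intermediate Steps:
G = 186669/50767 (G = 2 - (-85135)/50767 = 2 - 1*(-85135/50767) = 2 + 85135/50767 = 186669/50767 ≈ 3.6770)
g = -55003 (g = -31749 - 23254 = -55003)
o = -186669/2792337301 (o = (186669/50767)/(-55003) = (186669/50767)*(-1/55003) = -186669/2792337301 ≈ -6.6850e-5)
54426/o = 54426/(-186669/2792337301) = 54426*(-2792337301/186669) = -50658583314742/62223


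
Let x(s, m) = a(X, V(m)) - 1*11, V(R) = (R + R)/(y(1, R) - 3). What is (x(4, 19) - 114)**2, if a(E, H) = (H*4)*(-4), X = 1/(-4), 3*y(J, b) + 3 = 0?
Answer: 729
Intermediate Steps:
y(J, b) = -1 (y(J, b) = -1 + (1/3)*0 = -1 + 0 = -1)
V(R) = -R/2 (V(R) = (R + R)/(-1 - 3) = (2*R)/(-4) = (2*R)*(-1/4) = -R/2)
X = -1/4 ≈ -0.25000
a(E, H) = -16*H (a(E, H) = (4*H)*(-4) = -16*H)
x(s, m) = -11 + 8*m (x(s, m) = -(-8)*m - 1*11 = 8*m - 11 = -11 + 8*m)
(x(4, 19) - 114)**2 = ((-11 + 8*19) - 114)**2 = ((-11 + 152) - 114)**2 = (141 - 114)**2 = 27**2 = 729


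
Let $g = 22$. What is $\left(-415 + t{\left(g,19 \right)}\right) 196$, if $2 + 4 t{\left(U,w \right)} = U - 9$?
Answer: $-80801$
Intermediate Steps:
$t{\left(U,w \right)} = - \frac{11}{4} + \frac{U}{4}$ ($t{\left(U,w \right)} = - \frac{1}{2} + \frac{U - 9}{4} = - \frac{1}{2} + \frac{-9 + U}{4} = - \frac{1}{2} + \left(- \frac{9}{4} + \frac{U}{4}\right) = - \frac{11}{4} + \frac{U}{4}$)
$\left(-415 + t{\left(g,19 \right)}\right) 196 = \left(-415 + \left(- \frac{11}{4} + \frac{1}{4} \cdot 22\right)\right) 196 = \left(-415 + \left(- \frac{11}{4} + \frac{11}{2}\right)\right) 196 = \left(-415 + \frac{11}{4}\right) 196 = \left(- \frac{1649}{4}\right) 196 = -80801$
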